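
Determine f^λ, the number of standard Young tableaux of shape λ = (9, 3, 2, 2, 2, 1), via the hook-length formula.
# SYT of shape (9, 3, 2, 2, 2, 1) = 9976824

Hook-length formula: f^λ = n! / Π hook(c), product over all cells c of the Young diagram. For λ = (9, 3, 2, 2, 2, 1), n = 19 boxes. Hook lengths by row (left-to-right, top-to-bottom): [14, 12, 8, 6, 5, 4, 3, 2, 1]; [7, 5, 1]; [5, 3]; [4, 2]; [3, 1]; [1]. Product of hooks = 12192768000. So f^λ = 19! / 12192768000 = 121645100408832000 / 12192768000 = 9976824.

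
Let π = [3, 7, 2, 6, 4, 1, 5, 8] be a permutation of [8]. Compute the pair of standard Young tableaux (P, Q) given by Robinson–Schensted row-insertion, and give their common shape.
P = [1, 4, 5, 8] / [2, 6] / [3] / [7];  Q = [1, 2, 7, 8] / [3, 4] / [5] / [6];  common shape = (4, 2, 1, 1)

Row-insert the values π_1, π_2, … into P one at a time, bumping the leftmost entry strictly greater than the inserted value down to the next row. The recording tableau Q records, in position (i, j), the step at which that cell was added to P.
  Insert 3 (step 1): P = [3];  Q = [1]
  Insert 7 (step 2): P = [3, 7];  Q = [1, 2]
  Insert 2 (step 3): P = [2, 7] / [3];  Q = [1, 2] / [3]
  Insert 6 (step 4): P = [2, 6] / [3, 7];  Q = [1, 2] / [3, 4]
  Insert 4 (step 5): P = [2, 4] / [3, 6] / [7];  Q = [1, 2] / [3, 4] / [5]
  Insert 1 (step 6): P = [1, 4] / [2, 6] / [3] / [7];  Q = [1, 2] / [3, 4] / [5] / [6]
  Insert 5 (step 7): P = [1, 4, 5] / [2, 6] / [3] / [7];  Q = [1, 2, 7] / [3, 4] / [5] / [6]
  Insert 8 (step 8): P = [1, 4, 5, 8] / [2, 6] / [3] / [7];  Q = [1, 2, 7, 8] / [3, 4] / [5] / [6]
Final shape: (4, 2, 1, 1).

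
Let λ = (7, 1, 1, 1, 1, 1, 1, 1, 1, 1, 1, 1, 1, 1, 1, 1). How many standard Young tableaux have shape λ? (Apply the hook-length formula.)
# SYT of shape (7, 1, 1, 1, 1, 1, 1, 1, 1, 1, 1, 1, 1, 1, 1, 1) = 54264

Hook-length formula: f^λ = n! / Π hook(c), product over all cells c of the Young diagram. For λ = (7, 1, 1, 1, 1, 1, 1, 1, 1, 1, 1, 1, 1, 1, 1, 1), n = 22 boxes. Hook lengths by row (left-to-right, top-to-bottom): [22, 6, 5, 4, 3, 2, 1]; [15]; [14]; [13]; [12]; [11]; [10]; [9]; [8]; [7]; [6]; [5]; [4]; [3]; [2]; [1]. Product of hooks = 20713561989120000. So f^λ = 22! / 20713561989120000 = 1124000727777607680000 / 20713561989120000 = 54264.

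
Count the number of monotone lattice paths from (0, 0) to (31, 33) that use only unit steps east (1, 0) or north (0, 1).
Number of paths = 1777090076065542336

A monotone lattice path from (0, 0) to (31, 33) consists of 31 east steps and 33 north steps in some order, so it is determined by which 31 of the 64 steps are east. The count is C(64, 31) = 1777090076065542336.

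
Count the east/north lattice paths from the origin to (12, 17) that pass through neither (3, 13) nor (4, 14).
Number of paths = 51175435

Inclusion–exclusion. Total paths: C(29, 12) = 51895935. Through P₁: C(16, 3)·C(13, 9) = 400400. Through P₂: C(18, 4)·C(11, 8) = 504900. Since P₁ is strictly southwest of P₂, a monotone path through both must visit P₁ then P₂; paths through both = C(16, 3)·C(2, 1)·C(11, 8) = 184800. Avoid both = 51895935 − 400400 − 504900 + 184800 = 51175435.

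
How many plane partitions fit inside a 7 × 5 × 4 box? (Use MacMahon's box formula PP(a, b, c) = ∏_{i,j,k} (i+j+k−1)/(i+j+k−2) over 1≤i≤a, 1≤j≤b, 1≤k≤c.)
PP(7, 5, 4) = 868489479

Evaluate the triple product over i = 1..7, j = 1..5, k = 1..4. The factors are (2/1) · (3/2) · (4/3) · (5/4) · (3/2) · (4/3) · (5/4) · (6/5) · … (140 factors total). The numerators and denominators telescope so the product is an integer; carrying out the multiplication exactly gives PP(7, 5, 4) = 868489479.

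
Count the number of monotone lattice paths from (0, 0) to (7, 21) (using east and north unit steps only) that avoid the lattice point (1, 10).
Number of paths = 1047904

Total paths from (0, 0) to (7, 21): C(28, 7) = 1184040. Paths through (1, 10): (paths (0, 0) → (1, 10)) × (paths (1, 10) → (7, 21)) = C(11, 1) · C(17, 6) = 11 · 12376 = 136136. Avoidance count = 1184040 − 136136 = 1047904.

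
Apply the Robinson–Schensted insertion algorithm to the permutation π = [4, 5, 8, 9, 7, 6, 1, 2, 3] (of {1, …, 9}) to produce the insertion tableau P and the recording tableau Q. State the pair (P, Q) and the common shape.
P = [1, 2, 3, 9] / [4, 5, 6] / [7] / [8];  Q = [1, 2, 3, 4] / [5, 8, 9] / [6] / [7];  common shape = (4, 3, 1, 1)

Row-insert the values π_1, π_2, … into P one at a time, bumping the leftmost entry strictly greater than the inserted value down to the next row. The recording tableau Q records, in position (i, j), the step at which that cell was added to P.
  Insert 4 (step 1): P = [4];  Q = [1]
  Insert 5 (step 2): P = [4, 5];  Q = [1, 2]
  Insert 8 (step 3): P = [4, 5, 8];  Q = [1, 2, 3]
  Insert 9 (step 4): P = [4, 5, 8, 9];  Q = [1, 2, 3, 4]
  Insert 7 (step 5): P = [4, 5, 7, 9] / [8];  Q = [1, 2, 3, 4] / [5]
  Insert 6 (step 6): P = [4, 5, 6, 9] / [7] / [8];  Q = [1, 2, 3, 4] / [5] / [6]
  Insert 1 (step 7): P = [1, 5, 6, 9] / [4] / [7] / [8];  Q = [1, 2, 3, 4] / [5] / [6] / [7]
  Insert 2 (step 8): P = [1, 2, 6, 9] / [4, 5] / [7] / [8];  Q = [1, 2, 3, 4] / [5, 8] / [6] / [7]
  Insert 3 (step 9): P = [1, 2, 3, 9] / [4, 5, 6] / [7] / [8];  Q = [1, 2, 3, 4] / [5, 8, 9] / [6] / [7]
Final shape: (4, 3, 1, 1).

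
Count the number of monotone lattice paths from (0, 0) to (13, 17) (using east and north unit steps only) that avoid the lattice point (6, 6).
Number of paths = 90354474

Total paths from (0, 0) to (13, 17): C(30, 13) = 119759850. Paths through (6, 6): (paths (0, 0) → (6, 6)) × (paths (6, 6) → (13, 17)) = C(12, 6) · C(18, 7) = 924 · 31824 = 29405376. Avoidance count = 119759850 − 29405376 = 90354474.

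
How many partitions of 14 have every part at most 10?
p(14, parts ≤ 10) = 128

Partitions of 14 with all parts ≤ 10: 10+4, 10+3+1, 10+2+2, 10+2+1+1, 10+1+1+1+1, 9+5, 9+4+1, 9+3+2, 9+3+1+1, 9+2+2+1, 9+2+1+1+1, 9+1+1+1+1+1, 8+6, 8+5+1, 8+4+2, 8+4+1+1, 8+3+3, 8+3+2+1, 8+3+1+1+1, 8+2+2+2, 8+2+2+1+1, 8+2+1+1+1+1, 8+1+1+1+1+1+1, 7+7, 7+6+1, 7+5+2, 7+5+1+1, 7+4+3, 7+4+2+1, 7+4+1+1+1, … (128 total). Count = 128.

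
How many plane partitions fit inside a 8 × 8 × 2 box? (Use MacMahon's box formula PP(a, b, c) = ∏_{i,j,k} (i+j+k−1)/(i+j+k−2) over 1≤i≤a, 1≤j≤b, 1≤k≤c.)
PP(8, 8, 2) = 34763300

Evaluate the triple product over i = 1..8, j = 1..8, k = 1..2. The factors are (2/1) · (3/2) · (3/2) · (4/3) · (4/3) · (5/4) · (5/4) · (6/5) · … (128 factors total). The numerators and denominators telescope so the product is an integer; carrying out the multiplication exactly gives PP(8, 8, 2) = 34763300.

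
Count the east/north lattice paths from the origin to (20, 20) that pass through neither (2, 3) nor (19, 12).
Number of paths = 91481977095

Inclusion–exclusion. Total paths: C(40, 20) = 137846528820. Through P₁: C(5, 2)·C(35, 18) = 45375676500. Through P₂: C(31, 19)·C(9, 1) = 1270084725. Since P₁ is strictly southwest of P₂, a monotone path through both must visit P₁ then P₂; paths through both = C(5, 2)·C(26, 17)·C(9, 1) = 281209500. Avoid both = 137846528820 − 45375676500 − 1270084725 + 281209500 = 91481977095.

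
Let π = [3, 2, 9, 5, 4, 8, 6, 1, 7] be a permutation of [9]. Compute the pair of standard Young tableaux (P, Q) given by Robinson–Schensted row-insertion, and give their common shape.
P = [1, 4, 6, 7] / [2, 5, 8] / [3] / [9];  Q = [1, 3, 6, 9] / [2, 4, 7] / [5] / [8];  common shape = (4, 3, 1, 1)

Row-insert the values π_1, π_2, … into P one at a time, bumping the leftmost entry strictly greater than the inserted value down to the next row. The recording tableau Q records, in position (i, j), the step at which that cell was added to P.
  Insert 3 (step 1): P = [3];  Q = [1]
  Insert 2 (step 2): P = [2] / [3];  Q = [1] / [2]
  Insert 9 (step 3): P = [2, 9] / [3];  Q = [1, 3] / [2]
  Insert 5 (step 4): P = [2, 5] / [3, 9];  Q = [1, 3] / [2, 4]
  Insert 4 (step 5): P = [2, 4] / [3, 5] / [9];  Q = [1, 3] / [2, 4] / [5]
  Insert 8 (step 6): P = [2, 4, 8] / [3, 5] / [9];  Q = [1, 3, 6] / [2, 4] / [5]
  Insert 6 (step 7): P = [2, 4, 6] / [3, 5, 8] / [9];  Q = [1, 3, 6] / [2, 4, 7] / [5]
  Insert 1 (step 8): P = [1, 4, 6] / [2, 5, 8] / [3] / [9];  Q = [1, 3, 6] / [2, 4, 7] / [5] / [8]
  Insert 7 (step 9): P = [1, 4, 6, 7] / [2, 5, 8] / [3] / [9];  Q = [1, 3, 6, 9] / [2, 4, 7] / [5] / [8]
Final shape: (4, 3, 1, 1).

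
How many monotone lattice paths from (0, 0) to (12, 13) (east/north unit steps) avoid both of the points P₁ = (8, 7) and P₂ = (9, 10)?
Number of paths = 2516190

Inclusion–exclusion. Total paths: C(25, 12) = 5200300. Through P₁: C(15, 8)·C(10, 4) = 1351350. Through P₂: C(19, 9)·C(6, 3) = 1847560. Since P₁ is strictly southwest of P₂, a monotone path through both must visit P₁ then P₂; paths through both = C(15, 8)·C(4, 1)·C(6, 3) = 514800. Avoid both = 5200300 − 1351350 − 1847560 + 514800 = 2516190.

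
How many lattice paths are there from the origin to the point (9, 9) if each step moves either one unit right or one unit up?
Number of paths = 48620

A monotone lattice path from (0, 0) to (9, 9) consists of 9 east steps and 9 north steps in some order, so it is determined by which 9 of the 18 steps are east. The count is C(18, 9) = 48620.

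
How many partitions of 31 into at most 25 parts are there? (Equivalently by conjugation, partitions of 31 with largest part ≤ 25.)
p(31, parts ≤ 25) = 6823

Use the recurrence p(n, m) = p(n, m−1) + p(n−m, m): either the largest part is < m (count p(n, m−1)) or the largest part is exactly m (remove one copy of m, count p(n−m, m)). With p(0, ·) = 1 this gives p(31, parts ≤ 25) = 6823. (By conjugating Young diagrams, this also counts partitions of 31 into at most 25 parts.)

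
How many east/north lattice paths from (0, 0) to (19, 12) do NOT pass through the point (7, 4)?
Number of paths = 99550425

Total paths from (0, 0) to (19, 12): C(31, 19) = 141120525. Paths through (7, 4): (paths (0, 0) → (7, 4)) × (paths (7, 4) → (19, 12)) = C(11, 7) · C(20, 12) = 330 · 125970 = 41570100. Avoidance count = 141120525 − 41570100 = 99550425.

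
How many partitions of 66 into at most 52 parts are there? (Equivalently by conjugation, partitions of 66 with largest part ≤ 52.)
p(66, parts ≤ 52) = 2323147

Use the recurrence p(n, m) = p(n, m−1) + p(n−m, m): either the largest part is < m (count p(n, m−1)) or the largest part is exactly m (remove one copy of m, count p(n−m, m)). With p(0, ·) = 1 this gives p(66, parts ≤ 52) = 2323147. (By conjugating Young diagrams, this also counts partitions of 66 into at most 52 parts.)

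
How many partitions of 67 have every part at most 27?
p(67, parts ≤ 27) = 2501972

Use the recurrence p(n, m) = p(n, m−1) + p(n−m, m): either the largest part is < m (count p(n, m−1)) or the largest part is exactly m (remove one copy of m, count p(n−m, m)). With p(0, ·) = 1 this gives p(67, parts ≤ 27) = 2501972. (By conjugating Young diagrams, this also counts partitions of 67 into at most 27 parts.)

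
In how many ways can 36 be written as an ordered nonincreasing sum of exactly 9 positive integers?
p(36, 9 parts) = 1845

Partitions of n into exactly k parts are in bijection with partitions of n − k into at most k parts (subtract 1 from each part). So p(36, exactly 9) = p(27, parts ≤ 9). Computing via the recurrence p(m, j) = p(m, j−1) + p(m−j, j) gives 1845.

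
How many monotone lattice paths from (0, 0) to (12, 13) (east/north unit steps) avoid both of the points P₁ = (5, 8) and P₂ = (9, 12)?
Number of paths = 3365636

Inclusion–exclusion. Total paths: C(25, 12) = 5200300. Through P₁: C(13, 5)·C(12, 7) = 1019304. Through P₂: C(21, 9)·C(4, 3) = 1175720. Since P₁ is strictly southwest of P₂, a monotone path through both must visit P₁ then P₂; paths through both = C(13, 5)·C(8, 4)·C(4, 3) = 360360. Avoid both = 5200300 − 1019304 − 1175720 + 360360 = 3365636.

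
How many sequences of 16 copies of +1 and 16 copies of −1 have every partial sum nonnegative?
C_16 = 35357670

These ballot sequences are counted by the Catalan number C_n = (1/(n + 1)) · C(2n, n). For n = 16: C_16 = (1/17) · C(32, 16) = 601080390/17 = 35357670.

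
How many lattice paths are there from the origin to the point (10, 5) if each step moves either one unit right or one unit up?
Number of paths = 3003

A monotone lattice path from (0, 0) to (10, 5) consists of 10 east steps and 5 north steps in some order, so it is determined by which 10 of the 15 steps are east. The count is C(15, 10) = 3003.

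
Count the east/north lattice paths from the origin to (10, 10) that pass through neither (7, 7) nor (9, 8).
Number of paths = 74074

Inclusion–exclusion. Total paths: C(20, 10) = 184756. Through P₁: C(14, 7)·C(6, 3) = 68640. Through P₂: C(17, 9)·C(3, 1) = 72930. Since P₁ is strictly southwest of P₂, a monotone path through both must visit P₁ then P₂; paths through both = C(14, 7)·C(3, 2)·C(3, 1) = 30888. Avoid both = 184756 − 68640 − 72930 + 30888 = 74074.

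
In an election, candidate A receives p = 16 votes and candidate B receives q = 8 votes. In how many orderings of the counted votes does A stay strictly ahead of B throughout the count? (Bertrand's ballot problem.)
Strict-lead orderings = 245157

Total orderings of the 24 votes with 16 for A: C(24, 16) = 735471. By the Bertrand ballot formula (Cycle Lemma / reflection principle), the number of orderings in which A is strictly ahead of B throughout is (p − q)/(p + q) · C(p + q, p) = (16 − 8)/(16 + 8) · 735471 = 245157.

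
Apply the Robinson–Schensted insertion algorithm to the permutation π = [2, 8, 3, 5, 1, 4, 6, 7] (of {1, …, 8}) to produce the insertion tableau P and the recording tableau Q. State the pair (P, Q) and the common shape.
P = [1, 3, 4, 6, 7] / [2, 5] / [8];  Q = [1, 2, 4, 7, 8] / [3, 6] / [5];  common shape = (5, 2, 1)

Row-insert the values π_1, π_2, … into P one at a time, bumping the leftmost entry strictly greater than the inserted value down to the next row. The recording tableau Q records, in position (i, j), the step at which that cell was added to P.
  Insert 2 (step 1): P = [2];  Q = [1]
  Insert 8 (step 2): P = [2, 8];  Q = [1, 2]
  Insert 3 (step 3): P = [2, 3] / [8];  Q = [1, 2] / [3]
  Insert 5 (step 4): P = [2, 3, 5] / [8];  Q = [1, 2, 4] / [3]
  Insert 1 (step 5): P = [1, 3, 5] / [2] / [8];  Q = [1, 2, 4] / [3] / [5]
  Insert 4 (step 6): P = [1, 3, 4] / [2, 5] / [8];  Q = [1, 2, 4] / [3, 6] / [5]
  Insert 6 (step 7): P = [1, 3, 4, 6] / [2, 5] / [8];  Q = [1, 2, 4, 7] / [3, 6] / [5]
  Insert 7 (step 8): P = [1, 3, 4, 6, 7] / [2, 5] / [8];  Q = [1, 2, 4, 7, 8] / [3, 6] / [5]
Final shape: (5, 2, 1).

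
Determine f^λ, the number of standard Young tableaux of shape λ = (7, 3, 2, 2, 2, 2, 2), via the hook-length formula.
# SYT of shape (7, 3, 2, 2, 2, 2, 2) = 22383900

Hook-length formula: f^λ = n! / Π hook(c), product over all cells c of the Young diagram. For λ = (7, 3, 2, 2, 2, 2, 2), n = 20 boxes. Hook lengths by row (left-to-right, top-to-bottom): [13, 12, 6, 4, 3, 2, 1]; [8, 7, 1]; [6, 5]; [5, 4]; [4, 3]; [3, 2]; [2, 1]. Product of hooks = 108689817600. So f^λ = 20! / 108689817600 = 2432902008176640000 / 108689817600 = 22383900.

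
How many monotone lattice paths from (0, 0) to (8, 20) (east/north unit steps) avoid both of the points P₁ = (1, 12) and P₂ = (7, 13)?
Number of paths = 2405018

Inclusion–exclusion. Total paths: C(28, 8) = 3108105. Through P₁: C(13, 1)·C(15, 7) = 83655. Through P₂: C(20, 7)·C(8, 1) = 620160. Since P₁ is strictly southwest of P₂, a monotone path through both must visit P₁ then P₂; paths through both = C(13, 1)·C(7, 6)·C(8, 1) = 728. Avoid both = 3108105 − 83655 − 620160 + 728 = 2405018.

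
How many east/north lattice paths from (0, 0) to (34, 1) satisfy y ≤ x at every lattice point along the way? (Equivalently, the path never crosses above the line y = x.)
Number of paths = 34

By the reflection principle (André's argument), the number of monotone paths to (34, 1) with n ≤ m that never go above y = x is C(35, 34) − C(35, 35) = 35 − 1 = 34.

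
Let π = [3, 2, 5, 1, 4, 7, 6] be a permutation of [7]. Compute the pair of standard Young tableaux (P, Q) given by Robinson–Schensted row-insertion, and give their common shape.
P = [1, 4, 6] / [2, 5, 7] / [3];  Q = [1, 3, 6] / [2, 5, 7] / [4];  common shape = (3, 3, 1)

Row-insert the values π_1, π_2, … into P one at a time, bumping the leftmost entry strictly greater than the inserted value down to the next row. The recording tableau Q records, in position (i, j), the step at which that cell was added to P.
  Insert 3 (step 1): P = [3];  Q = [1]
  Insert 2 (step 2): P = [2] / [3];  Q = [1] / [2]
  Insert 5 (step 3): P = [2, 5] / [3];  Q = [1, 3] / [2]
  Insert 1 (step 4): P = [1, 5] / [2] / [3];  Q = [1, 3] / [2] / [4]
  Insert 4 (step 5): P = [1, 4] / [2, 5] / [3];  Q = [1, 3] / [2, 5] / [4]
  Insert 7 (step 6): P = [1, 4, 7] / [2, 5] / [3];  Q = [1, 3, 6] / [2, 5] / [4]
  Insert 6 (step 7): P = [1, 4, 6] / [2, 5, 7] / [3];  Q = [1, 3, 6] / [2, 5, 7] / [4]
Final shape: (3, 3, 1).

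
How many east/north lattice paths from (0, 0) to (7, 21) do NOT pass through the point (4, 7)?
Number of paths = 959640

Total paths from (0, 0) to (7, 21): C(28, 7) = 1184040. Paths through (4, 7): (paths (0, 0) → (4, 7)) × (paths (4, 7) → (7, 21)) = C(11, 4) · C(17, 3) = 330 · 680 = 224400. Avoidance count = 1184040 − 224400 = 959640.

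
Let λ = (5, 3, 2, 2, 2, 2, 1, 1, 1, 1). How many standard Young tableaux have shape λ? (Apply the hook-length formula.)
# SYT of shape (5, 3, 2, 2, 2, 2, 1, 1, 1, 1) = 20995000

Hook-length formula: f^λ = n! / Π hook(c), product over all cells c of the Young diagram. For λ = (5, 3, 2, 2, 2, 2, 1, 1, 1, 1), n = 20 boxes. Hook lengths by row (left-to-right, top-to-bottom): [14, 9, 4, 2, 1]; [11, 6, 1]; [9, 4]; [8, 3]; [7, 2]; [6, 1]; [4]; [3]; [2]; [1]. Product of hooks = 115880067072. So f^λ = 20! / 115880067072 = 2432902008176640000 / 115880067072 = 20995000.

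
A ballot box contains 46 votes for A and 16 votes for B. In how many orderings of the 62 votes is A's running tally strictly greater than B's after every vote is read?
Strict-lead orderings = 132262477204725

Total orderings of the 62 votes with 46 for A: C(62, 46) = 273342452889765. By the Bertrand ballot formula (Cycle Lemma / reflection principle), the number of orderings in which A is strictly ahead of B throughout is (p − q)/(p + q) · C(p + q, p) = (46 − 16)/(46 + 16) · 273342452889765 = 132262477204725.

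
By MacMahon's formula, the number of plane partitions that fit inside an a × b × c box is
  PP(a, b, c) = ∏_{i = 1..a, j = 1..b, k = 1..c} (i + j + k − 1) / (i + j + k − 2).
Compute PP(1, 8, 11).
PP(1, 8, 11) = 75582

Evaluate the triple product over i = 1..1, j = 1..8, k = 1..11. The factors are (2/1) · (3/2) · (4/3) · (5/4) · (6/5) · (7/6) · (8/7) · (9/8) · … (88 factors total). The numerators and denominators telescope so the product is an integer; carrying out the multiplication exactly gives PP(1, 8, 11) = 75582.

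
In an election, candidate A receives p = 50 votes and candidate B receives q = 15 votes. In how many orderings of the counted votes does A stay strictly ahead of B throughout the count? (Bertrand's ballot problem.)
Strict-lead orderings = 111663299903904

Total orderings of the 65 votes with 50 for A: C(65, 50) = 207374699821536. By the Bertrand ballot formula (Cycle Lemma / reflection principle), the number of orderings in which A is strictly ahead of B throughout is (p − q)/(p + q) · C(p + q, p) = (50 − 15)/(50 + 15) · 207374699821536 = 111663299903904.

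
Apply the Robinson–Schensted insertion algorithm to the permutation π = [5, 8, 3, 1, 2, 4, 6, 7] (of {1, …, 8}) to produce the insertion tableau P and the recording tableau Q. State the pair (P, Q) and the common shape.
P = [1, 2, 4, 6, 7] / [3, 8] / [5];  Q = [1, 2, 6, 7, 8] / [3, 5] / [4];  common shape = (5, 2, 1)

Row-insert the values π_1, π_2, … into P one at a time, bumping the leftmost entry strictly greater than the inserted value down to the next row. The recording tableau Q records, in position (i, j), the step at which that cell was added to P.
  Insert 5 (step 1): P = [5];  Q = [1]
  Insert 8 (step 2): P = [5, 8];  Q = [1, 2]
  Insert 3 (step 3): P = [3, 8] / [5];  Q = [1, 2] / [3]
  Insert 1 (step 4): P = [1, 8] / [3] / [5];  Q = [1, 2] / [3] / [4]
  Insert 2 (step 5): P = [1, 2] / [3, 8] / [5];  Q = [1, 2] / [3, 5] / [4]
  Insert 4 (step 6): P = [1, 2, 4] / [3, 8] / [5];  Q = [1, 2, 6] / [3, 5] / [4]
  Insert 6 (step 7): P = [1, 2, 4, 6] / [3, 8] / [5];  Q = [1, 2, 6, 7] / [3, 5] / [4]
  Insert 7 (step 8): P = [1, 2, 4, 6, 7] / [3, 8] / [5];  Q = [1, 2, 6, 7, 8] / [3, 5] / [4]
Final shape: (5, 2, 1).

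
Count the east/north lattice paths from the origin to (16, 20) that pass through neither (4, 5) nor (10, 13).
Number of paths = 3803585142

Inclusion–exclusion. Total paths: C(36, 16) = 7307872110. Through P₁: C(9, 4)·C(27, 12) = 2190366360. Through P₂: C(23, 10)·C(13, 6) = 1963217256. Since P₁ is strictly southwest of P₂, a monotone path through both must visit P₁ then P₂; paths through both = C(9, 4)·C(14, 6)·C(13, 6) = 649296648. Avoid both = 7307872110 − 2190366360 − 1963217256 + 649296648 = 3803585142.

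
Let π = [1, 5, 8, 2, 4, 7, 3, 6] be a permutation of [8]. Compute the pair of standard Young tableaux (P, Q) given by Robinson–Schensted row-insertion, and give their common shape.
P = [1, 2, 3, 6] / [4, 7] / [5, 8];  Q = [1, 2, 3, 6] / [4, 5] / [7, 8];  common shape = (4, 2, 2)

Row-insert the values π_1, π_2, … into P one at a time, bumping the leftmost entry strictly greater than the inserted value down to the next row. The recording tableau Q records, in position (i, j), the step at which that cell was added to P.
  Insert 1 (step 1): P = [1];  Q = [1]
  Insert 5 (step 2): P = [1, 5];  Q = [1, 2]
  Insert 8 (step 3): P = [1, 5, 8];  Q = [1, 2, 3]
  Insert 2 (step 4): P = [1, 2, 8] / [5];  Q = [1, 2, 3] / [4]
  Insert 4 (step 5): P = [1, 2, 4] / [5, 8];  Q = [1, 2, 3] / [4, 5]
  Insert 7 (step 6): P = [1, 2, 4, 7] / [5, 8];  Q = [1, 2, 3, 6] / [4, 5]
  Insert 3 (step 7): P = [1, 2, 3, 7] / [4, 8] / [5];  Q = [1, 2, 3, 6] / [4, 5] / [7]
  Insert 6 (step 8): P = [1, 2, 3, 6] / [4, 7] / [5, 8];  Q = [1, 2, 3, 6] / [4, 5] / [7, 8]
Final shape: (4, 2, 2).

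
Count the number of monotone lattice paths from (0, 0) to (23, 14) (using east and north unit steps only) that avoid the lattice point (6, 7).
Number of paths = 5513172336

Total paths from (0, 0) to (23, 14): C(37, 23) = 6107086800. Paths through (6, 7): (paths (0, 0) → (6, 7)) × (paths (6, 7) → (23, 14)) = C(13, 6) · C(24, 17) = 1716 · 346104 = 593914464. Avoidance count = 6107086800 − 593914464 = 5513172336.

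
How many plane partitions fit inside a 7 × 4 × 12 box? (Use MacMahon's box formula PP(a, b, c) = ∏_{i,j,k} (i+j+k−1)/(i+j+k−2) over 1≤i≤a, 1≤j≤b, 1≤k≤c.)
PP(7, 4, 12) = 2241344526426720

Evaluate the triple product over i = 1..7, j = 1..4, k = 1..12. The factors are (2/1) · (3/2) · (4/3) · (5/4) · (6/5) · (7/6) · (8/7) · (9/8) · … (336 factors total). The numerators and denominators telescope so the product is an integer; carrying out the multiplication exactly gives PP(7, 4, 12) = 2241344526426720.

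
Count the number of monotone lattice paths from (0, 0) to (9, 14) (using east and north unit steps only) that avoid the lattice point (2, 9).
Number of paths = 773630

Total paths from (0, 0) to (9, 14): C(23, 9) = 817190. Paths through (2, 9): (paths (0, 0) → (2, 9)) × (paths (2, 9) → (9, 14)) = C(11, 2) · C(12, 7) = 55 · 792 = 43560. Avoidance count = 817190 − 43560 = 773630.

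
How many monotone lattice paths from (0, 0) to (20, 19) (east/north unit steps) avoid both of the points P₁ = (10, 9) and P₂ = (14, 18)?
Number of paths = 49018177332

Inclusion–exclusion. Total paths: C(39, 20) = 68923264410. Through P₁: C(19, 10)·C(20, 10) = 17067389768. Through P₂: C(32, 14)·C(7, 6) = 3300049200. Since P₁ is strictly southwest of P₂, a monotone path through both must visit P₁ then P₂; paths through both = C(19, 10)·C(13, 4)·C(7, 6) = 462351890. Avoid both = 68923264410 − 17067389768 − 3300049200 + 462351890 = 49018177332.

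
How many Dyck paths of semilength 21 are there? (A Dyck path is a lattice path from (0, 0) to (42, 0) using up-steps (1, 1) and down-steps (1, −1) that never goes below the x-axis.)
C_21 = 24466267020

These Dyck paths are counted by the Catalan number C_n = (1/(n + 1)) · C(2n, n). For n = 21: C_21 = (1/22) · C(42, 21) = 538257874440/22 = 24466267020.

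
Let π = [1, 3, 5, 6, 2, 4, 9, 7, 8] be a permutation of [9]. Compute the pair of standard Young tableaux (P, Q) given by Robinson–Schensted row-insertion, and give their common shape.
P = [1, 2, 4, 6, 7, 8] / [3, 5, 9];  Q = [1, 2, 3, 4, 7, 9] / [5, 6, 8];  common shape = (6, 3)

Row-insert the values π_1, π_2, … into P one at a time, bumping the leftmost entry strictly greater than the inserted value down to the next row. The recording tableau Q records, in position (i, j), the step at which that cell was added to P.
  Insert 1 (step 1): P = [1];  Q = [1]
  Insert 3 (step 2): P = [1, 3];  Q = [1, 2]
  Insert 5 (step 3): P = [1, 3, 5];  Q = [1, 2, 3]
  Insert 6 (step 4): P = [1, 3, 5, 6];  Q = [1, 2, 3, 4]
  Insert 2 (step 5): P = [1, 2, 5, 6] / [3];  Q = [1, 2, 3, 4] / [5]
  Insert 4 (step 6): P = [1, 2, 4, 6] / [3, 5];  Q = [1, 2, 3, 4] / [5, 6]
  Insert 9 (step 7): P = [1, 2, 4, 6, 9] / [3, 5];  Q = [1, 2, 3, 4, 7] / [5, 6]
  Insert 7 (step 8): P = [1, 2, 4, 6, 7] / [3, 5, 9];  Q = [1, 2, 3, 4, 7] / [5, 6, 8]
  Insert 8 (step 9): P = [1, 2, 4, 6, 7, 8] / [3, 5, 9];  Q = [1, 2, 3, 4, 7, 9] / [5, 6, 8]
Final shape: (6, 3).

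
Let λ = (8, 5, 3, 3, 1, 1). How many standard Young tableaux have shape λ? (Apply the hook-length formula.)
# SYT of shape (8, 5, 3, 3, 1, 1) = 623963648

Hook-length formula: f^λ = n! / Π hook(c), product over all cells c of the Young diagram. For λ = (8, 5, 3, 3, 1, 1), n = 21 boxes. Hook lengths by row (left-to-right, top-to-bottom): [13, 10, 9, 6, 5, 3, 2, 1]; [9, 6, 5, 2, 1]; [6, 3, 2]; [5, 2, 1]; [2]; [1]. Product of hooks = 81881280000. So f^λ = 21! / 81881280000 = 51090942171709440000 / 81881280000 = 623963648.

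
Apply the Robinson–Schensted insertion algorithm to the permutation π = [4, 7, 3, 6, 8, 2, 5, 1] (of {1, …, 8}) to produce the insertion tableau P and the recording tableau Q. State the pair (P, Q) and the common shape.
P = [1, 5, 8] / [2, 6] / [3, 7] / [4];  Q = [1, 2, 5] / [3, 4] / [6, 7] / [8];  common shape = (3, 2, 2, 1)

Row-insert the values π_1, π_2, … into P one at a time, bumping the leftmost entry strictly greater than the inserted value down to the next row. The recording tableau Q records, in position (i, j), the step at which that cell was added to P.
  Insert 4 (step 1): P = [4];  Q = [1]
  Insert 7 (step 2): P = [4, 7];  Q = [1, 2]
  Insert 3 (step 3): P = [3, 7] / [4];  Q = [1, 2] / [3]
  Insert 6 (step 4): P = [3, 6] / [4, 7];  Q = [1, 2] / [3, 4]
  Insert 8 (step 5): P = [3, 6, 8] / [4, 7];  Q = [1, 2, 5] / [3, 4]
  Insert 2 (step 6): P = [2, 6, 8] / [3, 7] / [4];  Q = [1, 2, 5] / [3, 4] / [6]
  Insert 5 (step 7): P = [2, 5, 8] / [3, 6] / [4, 7];  Q = [1, 2, 5] / [3, 4] / [6, 7]
  Insert 1 (step 8): P = [1, 5, 8] / [2, 6] / [3, 7] / [4];  Q = [1, 2, 5] / [3, 4] / [6, 7] / [8]
Final shape: (3, 2, 2, 1).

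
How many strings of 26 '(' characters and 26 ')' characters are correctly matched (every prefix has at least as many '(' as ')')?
C_26 = 18367353072152

These balanced parentheses are counted by the Catalan number C_n = (1/(n + 1)) · C(2n, n). For n = 26: C_26 = (1/27) · C(52, 26) = 495918532948104/27 = 18367353072152.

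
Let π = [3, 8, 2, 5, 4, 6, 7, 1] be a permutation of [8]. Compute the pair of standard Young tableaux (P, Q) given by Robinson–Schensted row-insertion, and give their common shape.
P = [1, 4, 6, 7] / [2, 5] / [3] / [8];  Q = [1, 2, 6, 7] / [3, 4] / [5] / [8];  common shape = (4, 2, 1, 1)

Row-insert the values π_1, π_2, … into P one at a time, bumping the leftmost entry strictly greater than the inserted value down to the next row. The recording tableau Q records, in position (i, j), the step at which that cell was added to P.
  Insert 3 (step 1): P = [3];  Q = [1]
  Insert 8 (step 2): P = [3, 8];  Q = [1, 2]
  Insert 2 (step 3): P = [2, 8] / [3];  Q = [1, 2] / [3]
  Insert 5 (step 4): P = [2, 5] / [3, 8];  Q = [1, 2] / [3, 4]
  Insert 4 (step 5): P = [2, 4] / [3, 5] / [8];  Q = [1, 2] / [3, 4] / [5]
  Insert 6 (step 6): P = [2, 4, 6] / [3, 5] / [8];  Q = [1, 2, 6] / [3, 4] / [5]
  Insert 7 (step 7): P = [2, 4, 6, 7] / [3, 5] / [8];  Q = [1, 2, 6, 7] / [3, 4] / [5]
  Insert 1 (step 8): P = [1, 4, 6, 7] / [2, 5] / [3] / [8];  Q = [1, 2, 6, 7] / [3, 4] / [5] / [8]
Final shape: (4, 2, 1, 1).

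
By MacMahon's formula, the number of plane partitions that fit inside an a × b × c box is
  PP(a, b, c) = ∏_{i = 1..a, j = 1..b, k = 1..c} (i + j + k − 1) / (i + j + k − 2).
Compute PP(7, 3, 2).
PP(7, 3, 2) = 4950

Evaluate the triple product over i = 1..7, j = 1..3, k = 1..2. The factors are (2/1) · (3/2) · (3/2) · (4/3) · (4/3) · (5/4) · (3/2) · (4/3) · … (42 factors total). The numerators and denominators telescope so the product is an integer; carrying out the multiplication exactly gives PP(7, 3, 2) = 4950.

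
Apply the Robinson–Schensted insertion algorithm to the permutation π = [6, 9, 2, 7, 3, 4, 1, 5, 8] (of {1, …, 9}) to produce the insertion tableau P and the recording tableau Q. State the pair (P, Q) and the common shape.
P = [1, 3, 4, 5, 8] / [2, 7] / [6] / [9];  Q = [1, 2, 6, 8, 9] / [3, 4] / [5] / [7];  common shape = (5, 2, 1, 1)

Row-insert the values π_1, π_2, … into P one at a time, bumping the leftmost entry strictly greater than the inserted value down to the next row. The recording tableau Q records, in position (i, j), the step at which that cell was added to P.
  Insert 6 (step 1): P = [6];  Q = [1]
  Insert 9 (step 2): P = [6, 9];  Q = [1, 2]
  Insert 2 (step 3): P = [2, 9] / [6];  Q = [1, 2] / [3]
  Insert 7 (step 4): P = [2, 7] / [6, 9];  Q = [1, 2] / [3, 4]
  Insert 3 (step 5): P = [2, 3] / [6, 7] / [9];  Q = [1, 2] / [3, 4] / [5]
  Insert 4 (step 6): P = [2, 3, 4] / [6, 7] / [9];  Q = [1, 2, 6] / [3, 4] / [5]
  Insert 1 (step 7): P = [1, 3, 4] / [2, 7] / [6] / [9];  Q = [1, 2, 6] / [3, 4] / [5] / [7]
  Insert 5 (step 8): P = [1, 3, 4, 5] / [2, 7] / [6] / [9];  Q = [1, 2, 6, 8] / [3, 4] / [5] / [7]
  Insert 8 (step 9): P = [1, 3, 4, 5, 8] / [2, 7] / [6] / [9];  Q = [1, 2, 6, 8, 9] / [3, 4] / [5] / [7]
Final shape: (5, 2, 1, 1).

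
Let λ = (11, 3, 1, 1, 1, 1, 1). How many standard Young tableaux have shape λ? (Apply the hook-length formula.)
# SYT of shape (11, 3, 1, 1, 1, 1, 1) = 840294

Hook-length formula: f^λ = n! / Π hook(c), product over all cells c of the Young diagram. For λ = (11, 3, 1, 1, 1, 1, 1), n = 19 boxes. Hook lengths by row (left-to-right, top-to-bottom): [17, 11, 10, 8, 7, 6, 5, 4, 3, 2, 1]; [8, 2, 1]; [5]; [4]; [3]; [2]; [1]. Product of hooks = 144764928000. So f^λ = 19! / 144764928000 = 121645100408832000 / 144764928000 = 840294.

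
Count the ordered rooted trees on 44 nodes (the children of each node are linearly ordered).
C_43 = 150853479205085351660700

These ordered rooted trees are counted by the Catalan number C_n = (1/(n + 1)) · C(2n, n). For n = 43: C_43 = (1/44) · C(86, 43) = 6637553085023755473070800/44 = 150853479205085351660700.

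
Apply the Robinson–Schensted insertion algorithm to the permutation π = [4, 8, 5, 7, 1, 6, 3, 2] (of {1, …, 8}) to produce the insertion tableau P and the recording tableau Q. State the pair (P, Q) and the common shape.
P = [1, 2, 6] / [3, 5] / [4] / [7] / [8];  Q = [1, 2, 4] / [3, 6] / [5] / [7] / [8];  common shape = (3, 2, 1, 1, 1)

Row-insert the values π_1, π_2, … into P one at a time, bumping the leftmost entry strictly greater than the inserted value down to the next row. The recording tableau Q records, in position (i, j), the step at which that cell was added to P.
  Insert 4 (step 1): P = [4];  Q = [1]
  Insert 8 (step 2): P = [4, 8];  Q = [1, 2]
  Insert 5 (step 3): P = [4, 5] / [8];  Q = [1, 2] / [3]
  Insert 7 (step 4): P = [4, 5, 7] / [8];  Q = [1, 2, 4] / [3]
  Insert 1 (step 5): P = [1, 5, 7] / [4] / [8];  Q = [1, 2, 4] / [3] / [5]
  Insert 6 (step 6): P = [1, 5, 6] / [4, 7] / [8];  Q = [1, 2, 4] / [3, 6] / [5]
  Insert 3 (step 7): P = [1, 3, 6] / [4, 5] / [7] / [8];  Q = [1, 2, 4] / [3, 6] / [5] / [7]
  Insert 2 (step 8): P = [1, 2, 6] / [3, 5] / [4] / [7] / [8];  Q = [1, 2, 4] / [3, 6] / [5] / [7] / [8]
Final shape: (3, 2, 1, 1, 1).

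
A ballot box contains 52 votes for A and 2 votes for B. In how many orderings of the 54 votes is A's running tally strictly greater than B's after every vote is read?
Strict-lead orderings = 1325

Total orderings of the 54 votes with 52 for A: C(54, 52) = 1431. By the Bertrand ballot formula (Cycle Lemma / reflection principle), the number of orderings in which A is strictly ahead of B throughout is (p − q)/(p + q) · C(p + q, p) = (52 − 2)/(52 + 2) · 1431 = 1325.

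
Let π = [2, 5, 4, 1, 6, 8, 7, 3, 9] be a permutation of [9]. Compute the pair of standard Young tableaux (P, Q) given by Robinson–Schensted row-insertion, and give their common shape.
P = [1, 3, 6, 7, 9] / [2, 4] / [5, 8];  Q = [1, 2, 5, 6, 9] / [3, 7] / [4, 8];  common shape = (5, 2, 2)

Row-insert the values π_1, π_2, … into P one at a time, bumping the leftmost entry strictly greater than the inserted value down to the next row. The recording tableau Q records, in position (i, j), the step at which that cell was added to P.
  Insert 2 (step 1): P = [2];  Q = [1]
  Insert 5 (step 2): P = [2, 5];  Q = [1, 2]
  Insert 4 (step 3): P = [2, 4] / [5];  Q = [1, 2] / [3]
  Insert 1 (step 4): P = [1, 4] / [2] / [5];  Q = [1, 2] / [3] / [4]
  Insert 6 (step 5): P = [1, 4, 6] / [2] / [5];  Q = [1, 2, 5] / [3] / [4]
  Insert 8 (step 6): P = [1, 4, 6, 8] / [2] / [5];  Q = [1, 2, 5, 6] / [3] / [4]
  Insert 7 (step 7): P = [1, 4, 6, 7] / [2, 8] / [5];  Q = [1, 2, 5, 6] / [3, 7] / [4]
  Insert 3 (step 8): P = [1, 3, 6, 7] / [2, 4] / [5, 8];  Q = [1, 2, 5, 6] / [3, 7] / [4, 8]
  Insert 9 (step 9): P = [1, 3, 6, 7, 9] / [2, 4] / [5, 8];  Q = [1, 2, 5, 6, 9] / [3, 7] / [4, 8]
Final shape: (5, 2, 2).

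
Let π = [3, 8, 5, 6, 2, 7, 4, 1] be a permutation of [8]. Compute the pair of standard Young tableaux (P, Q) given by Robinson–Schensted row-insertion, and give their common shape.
P = [1, 4, 6, 7] / [2, 5] / [3] / [8];  Q = [1, 2, 4, 6] / [3, 7] / [5] / [8];  common shape = (4, 2, 1, 1)

Row-insert the values π_1, π_2, … into P one at a time, bumping the leftmost entry strictly greater than the inserted value down to the next row. The recording tableau Q records, in position (i, j), the step at which that cell was added to P.
  Insert 3 (step 1): P = [3];  Q = [1]
  Insert 8 (step 2): P = [3, 8];  Q = [1, 2]
  Insert 5 (step 3): P = [3, 5] / [8];  Q = [1, 2] / [3]
  Insert 6 (step 4): P = [3, 5, 6] / [8];  Q = [1, 2, 4] / [3]
  Insert 2 (step 5): P = [2, 5, 6] / [3] / [8];  Q = [1, 2, 4] / [3] / [5]
  Insert 7 (step 6): P = [2, 5, 6, 7] / [3] / [8];  Q = [1, 2, 4, 6] / [3] / [5]
  Insert 4 (step 7): P = [2, 4, 6, 7] / [3, 5] / [8];  Q = [1, 2, 4, 6] / [3, 7] / [5]
  Insert 1 (step 8): P = [1, 4, 6, 7] / [2, 5] / [3] / [8];  Q = [1, 2, 4, 6] / [3, 7] / [5] / [8]
Final shape: (4, 2, 1, 1).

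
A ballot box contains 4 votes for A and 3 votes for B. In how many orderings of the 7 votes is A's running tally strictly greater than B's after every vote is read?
Strict-lead orderings = 5

Total orderings of the 7 votes with 4 for A: C(7, 4) = 35. By the Bertrand ballot formula (Cycle Lemma / reflection principle), the number of orderings in which A is strictly ahead of B throughout is (p − q)/(p + q) · C(p + q, p) = (4 − 3)/(4 + 3) · 35 = 5.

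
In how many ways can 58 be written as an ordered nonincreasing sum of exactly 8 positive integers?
p(58, 8 parts) = 30588

Partitions of n into exactly k parts are in bijection with partitions of n − k into at most k parts (subtract 1 from each part). So p(58, exactly 8) = p(50, parts ≤ 8). Computing via the recurrence p(m, j) = p(m, j−1) + p(m−j, j) gives 30588.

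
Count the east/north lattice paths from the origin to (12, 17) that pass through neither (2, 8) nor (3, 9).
Number of paths = 44578625

Inclusion–exclusion. Total paths: C(29, 12) = 51895935. Through P₁: C(10, 2)·C(19, 10) = 4157010. Through P₂: C(12, 3)·C(17, 9) = 5348200. Since P₁ is strictly southwest of P₂, a monotone path through both must visit P₁ then P₂; paths through both = C(10, 2)·C(2, 1)·C(17, 9) = 2187900. Avoid both = 51895935 − 4157010 − 5348200 + 2187900 = 44578625.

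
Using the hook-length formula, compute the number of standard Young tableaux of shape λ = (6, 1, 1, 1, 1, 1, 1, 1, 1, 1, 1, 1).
# SYT of shape (6, 1, 1, 1, 1, 1, 1, 1, 1, 1, 1, 1) = 4368

Hook-length formula: f^λ = n! / Π hook(c), product over all cells c of the Young diagram. For λ = (6, 1, 1, 1, 1, 1, 1, 1, 1, 1, 1, 1), n = 17 boxes. Hook lengths by row (left-to-right, top-to-bottom): [17, 5, 4, 3, 2, 1]; [11]; [10]; [9]; [8]; [7]; [6]; [5]; [4]; [3]; [2]; [1]. Product of hooks = 81430272000. So f^λ = 17! / 81430272000 = 355687428096000 / 81430272000 = 4368.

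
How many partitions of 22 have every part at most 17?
p(22, parts ≤ 17) = 990

Use the recurrence p(n, m) = p(n, m−1) + p(n−m, m): either the largest part is < m (count p(n, m−1)) or the largest part is exactly m (remove one copy of m, count p(n−m, m)). With p(0, ·) = 1 this gives p(22, parts ≤ 17) = 990. (By conjugating Young diagrams, this also counts partitions of 22 into at most 17 parts.)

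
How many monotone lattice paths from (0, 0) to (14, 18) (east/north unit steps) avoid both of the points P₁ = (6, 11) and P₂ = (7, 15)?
Number of paths = 378756360

Inclusion–exclusion. Total paths: C(32, 14) = 471435600. Through P₁: C(17, 6)·C(15, 8) = 79639560. Through P₂: C(22, 7)·C(10, 7) = 20465280. Since P₁ is strictly southwest of P₂, a monotone path through both must visit P₁ then P₂; paths through both = C(17, 6)·C(5, 1)·C(10, 7) = 7425600. Avoid both = 471435600 − 79639560 − 20465280 + 7425600 = 378756360.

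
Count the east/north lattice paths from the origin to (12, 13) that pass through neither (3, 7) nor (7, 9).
Number of paths = 3385060

Inclusion–exclusion. Total paths: C(25, 12) = 5200300. Through P₁: C(10, 3)·C(15, 9) = 600600. Through P₂: C(16, 7)·C(9, 5) = 1441440. Since P₁ is strictly southwest of P₂, a monotone path through both must visit P₁ then P₂; paths through both = C(10, 3)·C(6, 4)·C(9, 5) = 226800. Avoid both = 5200300 − 600600 − 1441440 + 226800 = 3385060.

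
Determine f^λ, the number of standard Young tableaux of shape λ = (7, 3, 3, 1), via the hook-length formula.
# SYT of shape (7, 3, 3, 1) = 27027

Hook-length formula: f^λ = n! / Π hook(c), product over all cells c of the Young diagram. For λ = (7, 3, 3, 1), n = 14 boxes. Hook lengths by row (left-to-right, top-to-bottom): [10, 8, 7, 4, 3, 2, 1]; [5, 3, 2]; [4, 2, 1]; [1]. Product of hooks = 3225600. So f^λ = 14! / 3225600 = 87178291200 / 3225600 = 27027.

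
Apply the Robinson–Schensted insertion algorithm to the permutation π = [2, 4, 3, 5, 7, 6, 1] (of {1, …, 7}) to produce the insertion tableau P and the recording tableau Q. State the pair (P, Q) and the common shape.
P = [1, 3, 5, 6] / [2, 7] / [4];  Q = [1, 2, 4, 5] / [3, 6] / [7];  common shape = (4, 2, 1)

Row-insert the values π_1, π_2, … into P one at a time, bumping the leftmost entry strictly greater than the inserted value down to the next row. The recording tableau Q records, in position (i, j), the step at which that cell was added to P.
  Insert 2 (step 1): P = [2];  Q = [1]
  Insert 4 (step 2): P = [2, 4];  Q = [1, 2]
  Insert 3 (step 3): P = [2, 3] / [4];  Q = [1, 2] / [3]
  Insert 5 (step 4): P = [2, 3, 5] / [4];  Q = [1, 2, 4] / [3]
  Insert 7 (step 5): P = [2, 3, 5, 7] / [4];  Q = [1, 2, 4, 5] / [3]
  Insert 6 (step 6): P = [2, 3, 5, 6] / [4, 7];  Q = [1, 2, 4, 5] / [3, 6]
  Insert 1 (step 7): P = [1, 3, 5, 6] / [2, 7] / [4];  Q = [1, 2, 4, 5] / [3, 6] / [7]
Final shape: (4, 2, 1).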